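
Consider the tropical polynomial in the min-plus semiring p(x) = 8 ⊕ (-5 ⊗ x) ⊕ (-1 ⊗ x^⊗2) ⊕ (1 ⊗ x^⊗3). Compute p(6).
p(6) = 1

A tropical monomial a ⊗ x^⊗i evaluates to a + i · x. Evaluating each term at x = 6:
  Term 0 contributes 8 + 0 · 6 = 8
  Term 1 contributes -5 + 1 · 6 = 1
  Term 2 contributes -1 + 2 · 6 = 11
  Term 3 contributes 1 + 3 · 6 = 19
p(6) = ⊕ of these = min[8, 1, 11, 19] = 1.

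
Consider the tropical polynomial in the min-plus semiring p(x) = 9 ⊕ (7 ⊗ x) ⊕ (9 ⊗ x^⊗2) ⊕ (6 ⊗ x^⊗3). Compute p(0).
p(0) = 6

A tropical monomial a ⊗ x^⊗i evaluates to a + i · x. Evaluating each term at x = 0:
  Term 0 contributes 9 + 0 · 0 = 9
  Term 1 contributes 7 + 1 · 0 = 7
  Term 2 contributes 9 + 2 · 0 = 9
  Term 3 contributes 6 + 3 · 0 = 6
p(0) = ⊕ of these = min[9, 7, 9, 6] = 6.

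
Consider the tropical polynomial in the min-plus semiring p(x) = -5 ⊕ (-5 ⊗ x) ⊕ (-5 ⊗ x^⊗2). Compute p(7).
p(7) = -5

A tropical monomial a ⊗ x^⊗i evaluates to a + i · x. Evaluating each term at x = 7:
  Term 0 contributes -5 + 0 · 7 = -5
  Term 1 contributes -5 + 1 · 7 = 2
  Term 2 contributes -5 + 2 · 7 = 9
p(7) = ⊕ of these = min[-5, 2, 9] = -5.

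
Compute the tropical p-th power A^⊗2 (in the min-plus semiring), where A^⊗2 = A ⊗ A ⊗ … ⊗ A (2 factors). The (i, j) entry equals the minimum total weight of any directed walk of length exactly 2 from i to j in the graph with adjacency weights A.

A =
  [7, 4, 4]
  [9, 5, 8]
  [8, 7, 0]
A^⊗2 =
  [12, 9, 4]
  [14, 10, 8]
  [8, 7, 0]

Each entry (A^⊗2)_ij equals the minimum over all length-2 walks i = v_0 → v_1 → … → v_2 = j of Σ_t A[v_t][v_{t+1}]. For example, for (i, j) = (0, 2) we minimise over 3 possible intermediate vertex sequences; the minimum is 4, attained along the walk 0 → 2 → 2.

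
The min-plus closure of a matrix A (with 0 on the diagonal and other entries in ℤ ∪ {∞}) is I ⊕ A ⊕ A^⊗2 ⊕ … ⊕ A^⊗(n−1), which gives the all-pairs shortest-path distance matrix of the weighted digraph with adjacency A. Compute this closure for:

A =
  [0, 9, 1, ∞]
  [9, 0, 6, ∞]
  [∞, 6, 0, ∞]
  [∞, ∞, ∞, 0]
Closure =
  [0, 7, 1, ∞]
  [9, 0, 6, ∞]
  [15, 6, 0, ∞]
  [∞, ∞, ∞, 0]

This is the Floyd-Warshall all-pairs shortest-path computation. For each intermediate vertex k = 0, 1, …, 3, update dist[i][j] ← min(dist[i][j], dist[i][k] + dist[k][j]). The final matrix gives, for each (i, j), the minimum total weight of any directed path from i to j (possibly empty when i = j).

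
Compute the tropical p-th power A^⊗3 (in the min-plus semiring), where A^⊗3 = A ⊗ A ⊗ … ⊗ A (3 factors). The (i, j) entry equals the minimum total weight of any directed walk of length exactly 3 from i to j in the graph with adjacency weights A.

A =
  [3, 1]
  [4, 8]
A^⊗3 =
  [8, 6]
  [9, 8]

Each entry (A^⊗3)_ij equals the minimum over all length-3 walks i = v_0 → v_1 → … → v_3 = j of Σ_t A[v_t][v_{t+1}]. For example, for (i, j) = (0, 1) we minimise over 4 possible intermediate vertex sequences; the minimum is 6, attained along the walk 0 → 1 → 0 → 1.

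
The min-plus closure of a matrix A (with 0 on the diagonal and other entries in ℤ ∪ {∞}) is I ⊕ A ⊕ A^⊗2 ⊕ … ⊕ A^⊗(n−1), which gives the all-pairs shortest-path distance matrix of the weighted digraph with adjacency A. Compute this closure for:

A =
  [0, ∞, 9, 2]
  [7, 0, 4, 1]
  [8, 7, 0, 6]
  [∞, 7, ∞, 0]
Closure =
  [0, 9, 9, 2]
  [7, 0, 4, 1]
  [8, 7, 0, 6]
  [14, 7, 11, 0]

This is the Floyd-Warshall all-pairs shortest-path computation. For each intermediate vertex k = 0, 1, …, 3, update dist[i][j] ← min(dist[i][j], dist[i][k] + dist[k][j]). The final matrix gives, for each (i, j), the minimum total weight of any directed path from i to j (possibly empty when i = j).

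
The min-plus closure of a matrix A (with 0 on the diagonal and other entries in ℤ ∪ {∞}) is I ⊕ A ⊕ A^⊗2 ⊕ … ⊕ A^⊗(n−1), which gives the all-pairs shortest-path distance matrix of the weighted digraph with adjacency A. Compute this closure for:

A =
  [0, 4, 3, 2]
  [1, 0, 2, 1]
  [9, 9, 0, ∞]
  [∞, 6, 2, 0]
Closure =
  [0, 4, 3, 2]
  [1, 0, 2, 1]
  [9, 9, 0, 10]
  [7, 6, 2, 0]

This is the Floyd-Warshall all-pairs shortest-path computation. For each intermediate vertex k = 0, 1, …, 3, update dist[i][j] ← min(dist[i][j], dist[i][k] + dist[k][j]). The final matrix gives, for each (i, j), the minimum total weight of any directed path from i to j (possibly empty when i = j).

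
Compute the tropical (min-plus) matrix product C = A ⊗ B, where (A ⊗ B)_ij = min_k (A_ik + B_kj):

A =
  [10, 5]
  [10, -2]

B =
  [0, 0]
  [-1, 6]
A ⊗ B =
  [4, 10]
  [-3, 4]

Apply the min-plus product entry-by-entry:
  C[0][0] = min over k of (A[0][0] + B[0][0] = 10 + 0 = 10, A[0][1] + B[1][0] = 5 + -1 = 4) = 4 (attained at k = 1)
  C[0][1] = min over k of (A[0][0] + B[0][1] = 10 + 0 = 10, A[0][1] + B[1][1] = 5 + 6 = 11) = 10 (attained at k = 0)
  C[1][0] = min over k of (A[1][0] + B[0][0] = 10 + 0 = 10, A[1][1] + B[1][0] = -2 + -1 = -3) = -3 (attained at k = 1)
  C[1][1] = min over k of (A[1][0] + B[0][1] = 10 + 0 = 10, A[1][1] + B[1][1] = -2 + 6 = 4) = 4 (attained at k = 1)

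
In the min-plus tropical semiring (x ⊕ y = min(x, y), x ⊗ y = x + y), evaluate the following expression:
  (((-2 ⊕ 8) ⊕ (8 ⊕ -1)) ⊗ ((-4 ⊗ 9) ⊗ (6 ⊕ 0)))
(((-2 ⊕ 8) ⊕ (8 ⊕ -1)) ⊗ ((-4 ⊗ 9) ⊗ (6 ⊕ 0))) = 3

Expand innermost to outermost. Recall ⊕ takes the minimum of its arguments and ⊗ takes their sum. Working out the expression (((-2 ⊕ 8) ⊕ (8 ⊕ -1)) ⊗ ((-4 ⊗ 9) ⊗ (6 ⊕ 0))) gives 3.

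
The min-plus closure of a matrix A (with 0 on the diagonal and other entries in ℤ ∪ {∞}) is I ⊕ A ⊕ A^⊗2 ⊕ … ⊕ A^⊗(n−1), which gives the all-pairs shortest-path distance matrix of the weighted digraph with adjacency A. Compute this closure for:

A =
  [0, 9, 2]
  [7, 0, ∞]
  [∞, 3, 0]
Closure =
  [0, 5, 2]
  [7, 0, 9]
  [10, 3, 0]

This is the Floyd-Warshall all-pairs shortest-path computation. For each intermediate vertex k = 0, 1, …, 2, update dist[i][j] ← min(dist[i][j], dist[i][k] + dist[k][j]). The final matrix gives, for each (i, j), the minimum total weight of any directed path from i to j (possibly empty when i = j).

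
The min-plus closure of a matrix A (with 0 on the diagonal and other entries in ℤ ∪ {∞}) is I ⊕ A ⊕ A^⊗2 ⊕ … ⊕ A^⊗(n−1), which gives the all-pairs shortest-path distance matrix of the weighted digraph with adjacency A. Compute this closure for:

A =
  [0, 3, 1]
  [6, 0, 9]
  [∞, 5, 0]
Closure =
  [0, 3, 1]
  [6, 0, 7]
  [11, 5, 0]

This is the Floyd-Warshall all-pairs shortest-path computation. For each intermediate vertex k = 0, 1, …, 2, update dist[i][j] ← min(dist[i][j], dist[i][k] + dist[k][j]). The final matrix gives, for each (i, j), the minimum total weight of any directed path from i to j (possibly empty when i = j).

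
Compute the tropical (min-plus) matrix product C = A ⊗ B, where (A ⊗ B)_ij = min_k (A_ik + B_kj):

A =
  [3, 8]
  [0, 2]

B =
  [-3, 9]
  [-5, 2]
A ⊗ B =
  [0, 10]
  [-3, 4]

Apply the min-plus product entry-by-entry:
  C[0][0] = min over k of (A[0][0] + B[0][0] = 3 + -3 = 0, A[0][1] + B[1][0] = 8 + -5 = 3) = 0 (attained at k = 0)
  C[0][1] = min over k of (A[0][0] + B[0][1] = 3 + 9 = 12, A[0][1] + B[1][1] = 8 + 2 = 10) = 10 (attained at k = 1)
  C[1][0] = min over k of (A[1][0] + B[0][0] = 0 + -3 = -3, A[1][1] + B[1][0] = 2 + -5 = -3) = -3 (attained at k = 0)
  C[1][1] = min over k of (A[1][0] + B[0][1] = 0 + 9 = 9, A[1][1] + B[1][1] = 2 + 2 = 4) = 4 (attained at k = 1)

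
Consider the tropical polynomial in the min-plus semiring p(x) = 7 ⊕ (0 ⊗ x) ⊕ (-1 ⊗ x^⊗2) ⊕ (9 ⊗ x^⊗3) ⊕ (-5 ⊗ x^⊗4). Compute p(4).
p(4) = 4

A tropical monomial a ⊗ x^⊗i evaluates to a + i · x. Evaluating each term at x = 4:
  Term 0 contributes 7 + 0 · 4 = 7
  Term 1 contributes 0 + 1 · 4 = 4
  Term 2 contributes -1 + 2 · 4 = 7
  Term 3 contributes 9 + 3 · 4 = 21
  Term 4 contributes -5 + 4 · 4 = 11
p(4) = ⊕ of these = min[7, 4, 7, 21, 11] = 4.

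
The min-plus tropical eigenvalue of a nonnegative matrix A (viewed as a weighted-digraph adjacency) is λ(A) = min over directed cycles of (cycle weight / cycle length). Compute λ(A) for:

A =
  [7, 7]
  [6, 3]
λ(A) = 3

Enumerate directed cycles and compute their means (weight / length). Sample:
  cycle 0 → 0: weight = 7, length = 1, mean = 7/1 ≈ 7.000
  cycle 1 → 1: weight = 3, length = 1, mean = 3/1 ≈ 3.000
  cycle 0 → 1 → 0: weight = 13, length = 2, mean = 13/2 ≈ 6.500
  cycle 1 → 0 → 1: weight = 13, length = 2, mean = 13/2 ≈ 6.500
Minimum mean = 3.000, attained e.g. along the cycle 1 → 1 with weight 3 and length 1. So λ(A) = 3/1 = 3.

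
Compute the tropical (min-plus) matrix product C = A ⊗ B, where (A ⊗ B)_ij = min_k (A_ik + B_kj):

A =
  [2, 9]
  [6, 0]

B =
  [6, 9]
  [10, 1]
A ⊗ B =
  [8, 10]
  [10, 1]

Apply the min-plus product entry-by-entry:
  C[0][0] = min over k of (A[0][0] + B[0][0] = 2 + 6 = 8, A[0][1] + B[1][0] = 9 + 10 = 19) = 8 (attained at k = 0)
  C[0][1] = min over k of (A[0][0] + B[0][1] = 2 + 9 = 11, A[0][1] + B[1][1] = 9 + 1 = 10) = 10 (attained at k = 1)
  C[1][0] = min over k of (A[1][0] + B[0][0] = 6 + 6 = 12, A[1][1] + B[1][0] = 0 + 10 = 10) = 10 (attained at k = 1)
  C[1][1] = min over k of (A[1][0] + B[0][1] = 6 + 9 = 15, A[1][1] + B[1][1] = 0 + 1 = 1) = 1 (attained at k = 1)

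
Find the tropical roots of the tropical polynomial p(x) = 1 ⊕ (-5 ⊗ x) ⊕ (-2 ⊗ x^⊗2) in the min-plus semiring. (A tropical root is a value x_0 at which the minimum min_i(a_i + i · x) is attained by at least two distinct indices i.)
Roots: {-3, 6}

Each tropical root is a break point of the lower envelope of the lines y = a_i + i · x (there are 3 lines, with slopes 0, 1, ..., 2). Only the lines that attain the minimum somewhere contribute to roots; other lines are dominated. Here the surviving (envelope) indices are i = 2, i = 1, i = 0.
Intersections between consecutive envelope lines give the roots: for adjacent envelope indices i < j the intersection is x = (a_i − a_j) / (j − i). Reading off the sorted break points: {-3, 6}.
Verification: at each break x_0, at least two indices attain the minimum of min_i(a_i + i · x_0).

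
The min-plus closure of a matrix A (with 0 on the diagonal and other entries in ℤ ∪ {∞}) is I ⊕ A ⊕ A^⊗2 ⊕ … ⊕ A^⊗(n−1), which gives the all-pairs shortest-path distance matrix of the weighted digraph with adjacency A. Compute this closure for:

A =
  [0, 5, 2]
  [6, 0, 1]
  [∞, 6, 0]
Closure =
  [0, 5, 2]
  [6, 0, 1]
  [12, 6, 0]

This is the Floyd-Warshall all-pairs shortest-path computation. For each intermediate vertex k = 0, 1, …, 2, update dist[i][j] ← min(dist[i][j], dist[i][k] + dist[k][j]). The final matrix gives, for each (i, j), the minimum total weight of any directed path from i to j (possibly empty when i = j).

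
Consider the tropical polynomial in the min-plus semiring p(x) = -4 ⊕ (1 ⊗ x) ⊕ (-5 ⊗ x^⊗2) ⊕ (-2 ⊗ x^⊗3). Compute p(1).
p(1) = -4

A tropical monomial a ⊗ x^⊗i evaluates to a + i · x. Evaluating each term at x = 1:
  Term 0 contributes -4 + 0 · 1 = -4
  Term 1 contributes 1 + 1 · 1 = 2
  Term 2 contributes -5 + 2 · 1 = -3
  Term 3 contributes -2 + 3 · 1 = 1
p(1) = ⊕ of these = min[-4, 2, -3, 1] = -4.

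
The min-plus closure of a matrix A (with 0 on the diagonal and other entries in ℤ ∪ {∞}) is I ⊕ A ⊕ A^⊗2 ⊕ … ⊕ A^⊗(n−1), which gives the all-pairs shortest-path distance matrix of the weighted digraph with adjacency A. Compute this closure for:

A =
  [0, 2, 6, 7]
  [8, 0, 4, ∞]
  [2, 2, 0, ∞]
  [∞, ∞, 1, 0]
Closure =
  [0, 2, 6, 7]
  [6, 0, 4, 13]
  [2, 2, 0, 9]
  [3, 3, 1, 0]

This is the Floyd-Warshall all-pairs shortest-path computation. For each intermediate vertex k = 0, 1, …, 3, update dist[i][j] ← min(dist[i][j], dist[i][k] + dist[k][j]). The final matrix gives, for each (i, j), the minimum total weight of any directed path from i to j (possibly empty when i = j).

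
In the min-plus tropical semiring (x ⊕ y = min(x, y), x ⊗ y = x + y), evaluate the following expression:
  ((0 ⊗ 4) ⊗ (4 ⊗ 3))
((0 ⊗ 4) ⊗ (4 ⊗ 3)) = 11

Expand innermost to outermost. Recall ⊕ takes the minimum of its arguments and ⊗ takes their sum. Working out the expression ((0 ⊗ 4) ⊗ (4 ⊗ 3)) gives 11.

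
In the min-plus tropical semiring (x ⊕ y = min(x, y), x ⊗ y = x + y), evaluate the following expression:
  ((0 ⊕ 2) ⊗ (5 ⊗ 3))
((0 ⊕ 2) ⊗ (5 ⊗ 3)) = 8

Expand innermost to outermost. Recall ⊕ takes the minimum of its arguments and ⊗ takes their sum. Working out the expression ((0 ⊕ 2) ⊗ (5 ⊗ 3)) gives 8.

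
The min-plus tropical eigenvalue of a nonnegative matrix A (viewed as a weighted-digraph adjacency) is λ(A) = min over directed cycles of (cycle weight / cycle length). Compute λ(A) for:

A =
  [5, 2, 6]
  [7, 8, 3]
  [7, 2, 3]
λ(A) = 5/2

Enumerate directed cycles and compute their means (weight / length). Sample:
  cycle 0 → 0: weight = 5, length = 1, mean = 5/1 ≈ 5.000
  cycle 1 → 1: weight = 8, length = 1, mean = 8/1 ≈ 8.000
  cycle 2 → 2: weight = 3, length = 1, mean = 3/1 ≈ 3.000
  cycle 0 → 1 → 0: weight = 9, length = 2, mean = 9/2 ≈ 4.500
  cycle 0 → 2 → 0: weight = 13, length = 2, mean = 13/2 ≈ 6.500
  cycle 1 → 0 → 1: weight = 9, length = 2, mean = 9/2 ≈ 4.500
Minimum mean = 2.500, attained e.g. along the cycle 1 → 2 → 1 with weight 5 and length 2. So λ(A) = 5/2 = 5/2.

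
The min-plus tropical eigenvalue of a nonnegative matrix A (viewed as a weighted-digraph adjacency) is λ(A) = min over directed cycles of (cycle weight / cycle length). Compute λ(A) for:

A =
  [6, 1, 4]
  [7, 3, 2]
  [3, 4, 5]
λ(A) = 2

Enumerate directed cycles and compute their means (weight / length). Sample:
  cycle 0 → 0: weight = 6, length = 1, mean = 6/1 ≈ 6.000
  cycle 1 → 1: weight = 3, length = 1, mean = 3/1 ≈ 3.000
  cycle 2 → 2: weight = 5, length = 1, mean = 5/1 ≈ 5.000
  cycle 0 → 1 → 0: weight = 8, length = 2, mean = 8/2 ≈ 4.000
  cycle 0 → 2 → 0: weight = 7, length = 2, mean = 7/2 ≈ 3.500
  cycle 1 → 0 → 1: weight = 8, length = 2, mean = 8/2 ≈ 4.000
Minimum mean = 2.000, attained e.g. along the cycle 0 → 1 → 2 → 0 with weight 6 and length 3. So λ(A) = 6/3 = 2.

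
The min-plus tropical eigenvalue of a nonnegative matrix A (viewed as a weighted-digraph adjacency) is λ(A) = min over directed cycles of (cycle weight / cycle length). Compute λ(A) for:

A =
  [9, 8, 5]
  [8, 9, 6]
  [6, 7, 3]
λ(A) = 3

Enumerate directed cycles and compute their means (weight / length). Sample:
  cycle 0 → 0: weight = 9, length = 1, mean = 9/1 ≈ 9.000
  cycle 1 → 1: weight = 9, length = 1, mean = 9/1 ≈ 9.000
  cycle 2 → 2: weight = 3, length = 1, mean = 3/1 ≈ 3.000
  cycle 0 → 1 → 0: weight = 16, length = 2, mean = 16/2 ≈ 8.000
  cycle 0 → 2 → 0: weight = 11, length = 2, mean = 11/2 ≈ 5.500
  cycle 1 → 0 → 1: weight = 16, length = 2, mean = 16/2 ≈ 8.000
Minimum mean = 3.000, attained e.g. along the cycle 2 → 2 with weight 3 and length 1. So λ(A) = 3/1 = 3.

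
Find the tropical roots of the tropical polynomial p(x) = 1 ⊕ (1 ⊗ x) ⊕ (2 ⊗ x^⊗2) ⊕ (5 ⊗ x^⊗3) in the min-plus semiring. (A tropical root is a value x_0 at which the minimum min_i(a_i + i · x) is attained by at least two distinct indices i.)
Roots: {-3, -1, 0}

Each tropical root is a break point of the lower envelope of the lines y = a_i + i · x (there are 4 lines, with slopes 0, 1, ..., 3). Only the lines that attain the minimum somewhere contribute to roots; other lines are dominated. Here the surviving (envelope) indices are i = 3, i = 2, i = 1, i = 0.
Intersections between consecutive envelope lines give the roots: for adjacent envelope indices i < j the intersection is x = (a_i − a_j) / (j − i). Reading off the sorted break points: {-3, -1, 0}.
Verification: at each break x_0, at least two indices attain the minimum of min_i(a_i + i · x_0).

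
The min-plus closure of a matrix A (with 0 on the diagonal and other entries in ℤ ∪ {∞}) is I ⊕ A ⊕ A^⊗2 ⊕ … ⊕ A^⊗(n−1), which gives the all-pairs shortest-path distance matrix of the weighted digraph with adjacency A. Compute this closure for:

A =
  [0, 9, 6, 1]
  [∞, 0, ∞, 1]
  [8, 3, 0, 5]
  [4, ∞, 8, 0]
Closure =
  [0, 9, 6, 1]
  [5, 0, 9, 1]
  [8, 3, 0, 4]
  [4, 11, 8, 0]

This is the Floyd-Warshall all-pairs shortest-path computation. For each intermediate vertex k = 0, 1, …, 3, update dist[i][j] ← min(dist[i][j], dist[i][k] + dist[k][j]). The final matrix gives, for each (i, j), the minimum total weight of any directed path from i to j (possibly empty when i = j).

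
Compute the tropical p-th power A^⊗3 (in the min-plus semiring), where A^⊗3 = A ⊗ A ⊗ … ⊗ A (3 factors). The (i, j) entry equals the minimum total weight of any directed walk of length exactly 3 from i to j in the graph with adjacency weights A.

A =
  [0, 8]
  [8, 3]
A^⊗3 =
  [0, 8]
  [8, 9]

Each entry (A^⊗3)_ij equals the minimum over all length-3 walks i = v_0 → v_1 → … → v_3 = j of Σ_t A[v_t][v_{t+1}]. For example, for (i, j) = (0, 1) we minimise over 4 possible intermediate vertex sequences; the minimum is 8, attained along the walk 0 → 0 → 0 → 1.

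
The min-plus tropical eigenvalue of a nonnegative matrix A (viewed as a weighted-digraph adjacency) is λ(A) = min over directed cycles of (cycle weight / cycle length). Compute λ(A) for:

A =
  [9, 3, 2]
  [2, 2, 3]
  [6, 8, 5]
λ(A) = 2

Enumerate directed cycles and compute their means (weight / length). Sample:
  cycle 0 → 0: weight = 9, length = 1, mean = 9/1 ≈ 9.000
  cycle 1 → 1: weight = 2, length = 1, mean = 2/1 ≈ 2.000
  cycle 2 → 2: weight = 5, length = 1, mean = 5/1 ≈ 5.000
  cycle 0 → 1 → 0: weight = 5, length = 2, mean = 5/2 ≈ 2.500
  cycle 0 → 2 → 0: weight = 8, length = 2, mean = 8/2 ≈ 4.000
  cycle 1 → 0 → 1: weight = 5, length = 2, mean = 5/2 ≈ 2.500
Minimum mean = 2.000, attained e.g. along the cycle 1 → 1 with weight 2 and length 1. So λ(A) = 2/1 = 2.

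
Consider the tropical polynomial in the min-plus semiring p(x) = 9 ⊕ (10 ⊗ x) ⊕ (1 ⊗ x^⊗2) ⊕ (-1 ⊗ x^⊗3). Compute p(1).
p(1) = 2

A tropical monomial a ⊗ x^⊗i evaluates to a + i · x. Evaluating each term at x = 1:
  Term 0 contributes 9 + 0 · 1 = 9
  Term 1 contributes 10 + 1 · 1 = 11
  Term 2 contributes 1 + 2 · 1 = 3
  Term 3 contributes -1 + 3 · 1 = 2
p(1) = ⊕ of these = min[9, 11, 3, 2] = 2.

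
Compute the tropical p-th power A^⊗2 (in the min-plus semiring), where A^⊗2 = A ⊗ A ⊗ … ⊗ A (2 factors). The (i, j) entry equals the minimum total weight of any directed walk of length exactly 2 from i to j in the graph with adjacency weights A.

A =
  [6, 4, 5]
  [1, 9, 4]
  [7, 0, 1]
A^⊗2 =
  [5, 5, 6]
  [7, 4, 5]
  [1, 1, 2]

Each entry (A^⊗2)_ij equals the minimum over all length-2 walks i = v_0 → v_1 → … → v_2 = j of Σ_t A[v_t][v_{t+1}]. For example, for (i, j) = (0, 2) we minimise over 3 possible intermediate vertex sequences; the minimum is 6, attained along the walk 0 → 2 → 2.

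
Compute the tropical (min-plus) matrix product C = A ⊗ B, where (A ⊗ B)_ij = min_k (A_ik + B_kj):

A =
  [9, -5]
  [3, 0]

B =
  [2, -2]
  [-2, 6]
A ⊗ B =
  [-7, 1]
  [-2, 1]

Apply the min-plus product entry-by-entry:
  C[0][0] = min over k of (A[0][0] + B[0][0] = 9 + 2 = 11, A[0][1] + B[1][0] = -5 + -2 = -7) = -7 (attained at k = 1)
  C[0][1] = min over k of (A[0][0] + B[0][1] = 9 + -2 = 7, A[0][1] + B[1][1] = -5 + 6 = 1) = 1 (attained at k = 1)
  C[1][0] = min over k of (A[1][0] + B[0][0] = 3 + 2 = 5, A[1][1] + B[1][0] = 0 + -2 = -2) = -2 (attained at k = 1)
  C[1][1] = min over k of (A[1][0] + B[0][1] = 3 + -2 = 1, A[1][1] + B[1][1] = 0 + 6 = 6) = 1 (attained at k = 0)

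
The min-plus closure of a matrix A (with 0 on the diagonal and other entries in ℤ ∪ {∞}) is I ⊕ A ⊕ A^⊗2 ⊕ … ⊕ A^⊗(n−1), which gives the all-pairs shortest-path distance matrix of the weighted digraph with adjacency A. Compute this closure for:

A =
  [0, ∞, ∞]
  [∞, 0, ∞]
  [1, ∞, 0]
Closure =
  [0, ∞, ∞]
  [∞, 0, ∞]
  [1, ∞, 0]

This is the Floyd-Warshall all-pairs shortest-path computation. For each intermediate vertex k = 0, 1, …, 2, update dist[i][j] ← min(dist[i][j], dist[i][k] + dist[k][j]). The final matrix gives, for each (i, j), the minimum total weight of any directed path from i to j (possibly empty when i = j).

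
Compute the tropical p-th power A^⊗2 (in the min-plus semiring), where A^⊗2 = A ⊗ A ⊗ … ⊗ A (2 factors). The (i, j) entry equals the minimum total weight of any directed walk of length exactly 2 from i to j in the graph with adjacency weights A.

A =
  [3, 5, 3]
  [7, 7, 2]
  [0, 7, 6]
A^⊗2 =
  [3, 8, 6]
  [2, 9, 8]
  [3, 5, 3]

Each entry (A^⊗2)_ij equals the minimum over all length-2 walks i = v_0 → v_1 → … → v_2 = j of Σ_t A[v_t][v_{t+1}]. For example, for (i, j) = (0, 2) we minimise over 3 possible intermediate vertex sequences; the minimum is 6, attained along the walk 0 → 0 → 2.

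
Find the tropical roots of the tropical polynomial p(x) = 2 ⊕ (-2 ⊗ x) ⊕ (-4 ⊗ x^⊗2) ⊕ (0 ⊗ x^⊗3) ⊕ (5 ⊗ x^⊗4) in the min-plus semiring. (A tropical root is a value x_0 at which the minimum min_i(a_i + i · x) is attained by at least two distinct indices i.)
Roots: {-5, -4, 2, 4}

Each tropical root is a break point of the lower envelope of the lines y = a_i + i · x (there are 5 lines, with slopes 0, 1, ..., 4). Only the lines that attain the minimum somewhere contribute to roots; other lines are dominated. Here the surviving (envelope) indices are i = 4, i = 3, i = 2, i = 1, i = 0.
Intersections between consecutive envelope lines give the roots: for adjacent envelope indices i < j the intersection is x = (a_i − a_j) / (j − i). Reading off the sorted break points: {-5, -4, 2, 4}.
Verification: at each break x_0, at least two indices attain the minimum of min_i(a_i + i · x_0).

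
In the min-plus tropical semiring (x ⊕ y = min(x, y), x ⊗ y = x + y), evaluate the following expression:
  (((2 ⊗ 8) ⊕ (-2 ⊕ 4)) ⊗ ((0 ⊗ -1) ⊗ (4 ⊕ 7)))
(((2 ⊗ 8) ⊕ (-2 ⊕ 4)) ⊗ ((0 ⊗ -1) ⊗ (4 ⊕ 7))) = 1

Expand innermost to outermost. Recall ⊕ takes the minimum of its arguments and ⊗ takes their sum. Working out the expression (((2 ⊗ 8) ⊕ (-2 ⊕ 4)) ⊗ ((0 ⊗ -1) ⊗ (4 ⊕ 7))) gives 1.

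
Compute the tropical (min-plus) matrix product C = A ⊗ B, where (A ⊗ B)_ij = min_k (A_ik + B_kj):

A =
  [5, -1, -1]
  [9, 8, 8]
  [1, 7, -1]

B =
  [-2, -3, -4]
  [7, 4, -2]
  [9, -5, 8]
A ⊗ B =
  [3, -6, -3]
  [7, 3, 5]
  [-1, -6, -3]

Apply the min-plus product entry-by-entry:
  C[0][0] = min over k of (A[0][0] + B[0][0] = 5 + -2 = 3, A[0][1] + B[1][0] = -1 + 7 = 6, A[0][2] + B[2][0] = -1 + 9 = 8) = 3 (attained at k = 0)
  C[0][1] = min over k of (A[0][0] + B[0][1] = 5 + -3 = 2, A[0][1] + B[1][1] = -1 + 4 = 3, A[0][2] + B[2][1] = -1 + -5 = -6) = -6 (attained at k = 2)
  C[0][2] = min over k of (A[0][0] + B[0][2] = 5 + -4 = 1, A[0][1] + B[1][2] = -1 + -2 = -3, A[0][2] + B[2][2] = -1 + 8 = 7) = -3 (attained at k = 1)
  C[1][0] = min over k of (A[1][0] + B[0][0] = 9 + -2 = 7, A[1][1] + B[1][0] = 8 + 7 = 15, A[1][2] + B[2][0] = 8 + 9 = 17) = 7 (attained at k = 0)
  C[1][1] = min over k of (A[1][0] + B[0][1] = 9 + -3 = 6, A[1][1] + B[1][1] = 8 + 4 = 12, A[1][2] + B[2][1] = 8 + -5 = 3) = 3 (attained at k = 2)
  C[1][2] = min over k of (A[1][0] + B[0][2] = 9 + -4 = 5, A[1][1] + B[1][2] = 8 + -2 = 6, A[1][2] + B[2][2] = 8 + 8 = 16) = 5 (attained at k = 0)
  C[2][0] = min over k of (A[2][0] + B[0][0] = 1 + -2 = -1, A[2][1] + B[1][0] = 7 + 7 = 14, A[2][2] + B[2][0] = -1 + 9 = 8) = -1 (attained at k = 0)
  C[2][1] = min over k of (A[2][0] + B[0][1] = 1 + -3 = -2, A[2][1] + B[1][1] = 7 + 4 = 11, A[2][2] + B[2][1] = -1 + -5 = -6) = -6 (attained at k = 2)
  C[2][2] = min over k of (A[2][0] + B[0][2] = 1 + -4 = -3, A[2][1] + B[1][2] = 7 + -2 = 5, A[2][2] + B[2][2] = -1 + 8 = 7) = -3 (attained at k = 0)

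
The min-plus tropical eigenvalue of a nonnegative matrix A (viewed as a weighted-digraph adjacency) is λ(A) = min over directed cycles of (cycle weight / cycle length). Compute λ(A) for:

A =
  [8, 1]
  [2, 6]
λ(A) = 3/2

Enumerate directed cycles and compute their means (weight / length). Sample:
  cycle 0 → 0: weight = 8, length = 1, mean = 8/1 ≈ 8.000
  cycle 1 → 1: weight = 6, length = 1, mean = 6/1 ≈ 6.000
  cycle 0 → 1 → 0: weight = 3, length = 2, mean = 3/2 ≈ 1.500
  cycle 1 → 0 → 1: weight = 3, length = 2, mean = 3/2 ≈ 1.500
Minimum mean = 1.500, attained e.g. along the cycle 0 → 1 → 0 with weight 3 and length 2. So λ(A) = 3/2 = 3/2.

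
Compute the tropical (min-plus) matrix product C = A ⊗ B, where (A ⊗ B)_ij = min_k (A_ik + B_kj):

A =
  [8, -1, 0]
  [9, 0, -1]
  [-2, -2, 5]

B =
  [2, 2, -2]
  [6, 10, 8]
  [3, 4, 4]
A ⊗ B =
  [3, 4, 4]
  [2, 3, 3]
  [0, 0, -4]

Apply the min-plus product entry-by-entry:
  C[0][0] = min over k of (A[0][0] + B[0][0] = 8 + 2 = 10, A[0][1] + B[1][0] = -1 + 6 = 5, A[0][2] + B[2][0] = 0 + 3 = 3) = 3 (attained at k = 2)
  C[0][1] = min over k of (A[0][0] + B[0][1] = 8 + 2 = 10, A[0][1] + B[1][1] = -1 + 10 = 9, A[0][2] + B[2][1] = 0 + 4 = 4) = 4 (attained at k = 2)
  C[0][2] = min over k of (A[0][0] + B[0][2] = 8 + -2 = 6, A[0][1] + B[1][2] = -1 + 8 = 7, A[0][2] + B[2][2] = 0 + 4 = 4) = 4 (attained at k = 2)
  C[1][0] = min over k of (A[1][0] + B[0][0] = 9 + 2 = 11, A[1][1] + B[1][0] = 0 + 6 = 6, A[1][2] + B[2][0] = -1 + 3 = 2) = 2 (attained at k = 2)
  C[1][1] = min over k of (A[1][0] + B[0][1] = 9 + 2 = 11, A[1][1] + B[1][1] = 0 + 10 = 10, A[1][2] + B[2][1] = -1 + 4 = 3) = 3 (attained at k = 2)
  C[1][2] = min over k of (A[1][0] + B[0][2] = 9 + -2 = 7, A[1][1] + B[1][2] = 0 + 8 = 8, A[1][2] + B[2][2] = -1 + 4 = 3) = 3 (attained at k = 2)
  C[2][0] = min over k of (A[2][0] + B[0][0] = -2 + 2 = 0, A[2][1] + B[1][0] = -2 + 6 = 4, A[2][2] + B[2][0] = 5 + 3 = 8) = 0 (attained at k = 0)
  C[2][1] = min over k of (A[2][0] + B[0][1] = -2 + 2 = 0, A[2][1] + B[1][1] = -2 + 10 = 8, A[2][2] + B[2][1] = 5 + 4 = 9) = 0 (attained at k = 0)
  C[2][2] = min over k of (A[2][0] + B[0][2] = -2 + -2 = -4, A[2][1] + B[1][2] = -2 + 8 = 6, A[2][2] + B[2][2] = 5 + 4 = 9) = -4 (attained at k = 0)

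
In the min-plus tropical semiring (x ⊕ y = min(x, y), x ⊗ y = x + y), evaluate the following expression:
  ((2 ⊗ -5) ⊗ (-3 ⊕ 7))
((2 ⊗ -5) ⊗ (-3 ⊕ 7)) = -6

Expand innermost to outermost. Recall ⊕ takes the minimum of its arguments and ⊗ takes their sum. Working out the expression ((2 ⊗ -5) ⊗ (-3 ⊕ 7)) gives -6.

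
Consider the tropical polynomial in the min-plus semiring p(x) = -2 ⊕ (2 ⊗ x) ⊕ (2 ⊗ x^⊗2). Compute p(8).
p(8) = -2

A tropical monomial a ⊗ x^⊗i evaluates to a + i · x. Evaluating each term at x = 8:
  Term 0 contributes -2 + 0 · 8 = -2
  Term 1 contributes 2 + 1 · 8 = 10
  Term 2 contributes 2 + 2 · 8 = 18
p(8) = ⊕ of these = min[-2, 10, 18] = -2.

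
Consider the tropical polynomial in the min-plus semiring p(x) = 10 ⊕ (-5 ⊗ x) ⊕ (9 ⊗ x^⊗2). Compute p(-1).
p(-1) = -6

A tropical monomial a ⊗ x^⊗i evaluates to a + i · x. Evaluating each term at x = -1:
  Term 0 contributes 10 + 0 · -1 = 10
  Term 1 contributes -5 + 1 · -1 = -6
  Term 2 contributes 9 + 2 · -1 = 7
p(-1) = ⊕ of these = min[10, -6, 7] = -6.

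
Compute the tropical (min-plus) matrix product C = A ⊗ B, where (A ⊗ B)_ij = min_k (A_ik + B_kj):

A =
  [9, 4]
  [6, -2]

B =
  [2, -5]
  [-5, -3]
A ⊗ B =
  [-1, 1]
  [-7, -5]

Apply the min-plus product entry-by-entry:
  C[0][0] = min over k of (A[0][0] + B[0][0] = 9 + 2 = 11, A[0][1] + B[1][0] = 4 + -5 = -1) = -1 (attained at k = 1)
  C[0][1] = min over k of (A[0][0] + B[0][1] = 9 + -5 = 4, A[0][1] + B[1][1] = 4 + -3 = 1) = 1 (attained at k = 1)
  C[1][0] = min over k of (A[1][0] + B[0][0] = 6 + 2 = 8, A[1][1] + B[1][0] = -2 + -5 = -7) = -7 (attained at k = 1)
  C[1][1] = min over k of (A[1][0] + B[0][1] = 6 + -5 = 1, A[1][1] + B[1][1] = -2 + -3 = -5) = -5 (attained at k = 1)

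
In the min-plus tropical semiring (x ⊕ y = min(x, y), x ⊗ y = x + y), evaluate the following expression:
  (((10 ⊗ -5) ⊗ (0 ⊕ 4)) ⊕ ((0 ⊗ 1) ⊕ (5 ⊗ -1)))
(((10 ⊗ -5) ⊗ (0 ⊕ 4)) ⊕ ((0 ⊗ 1) ⊕ (5 ⊗ -1))) = 1

Expand innermost to outermost. Recall ⊕ takes the minimum of its arguments and ⊗ takes their sum. Working out the expression (((10 ⊗ -5) ⊗ (0 ⊕ 4)) ⊕ ((0 ⊗ 1) ⊕ (5 ⊗ -1))) gives 1.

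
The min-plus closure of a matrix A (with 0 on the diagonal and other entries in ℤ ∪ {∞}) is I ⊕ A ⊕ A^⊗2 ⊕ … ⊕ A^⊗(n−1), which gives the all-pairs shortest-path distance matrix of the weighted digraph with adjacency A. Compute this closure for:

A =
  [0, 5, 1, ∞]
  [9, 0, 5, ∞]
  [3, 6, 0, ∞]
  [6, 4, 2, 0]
Closure =
  [0, 5, 1, ∞]
  [8, 0, 5, ∞]
  [3, 6, 0, ∞]
  [5, 4, 2, 0]

This is the Floyd-Warshall all-pairs shortest-path computation. For each intermediate vertex k = 0, 1, …, 3, update dist[i][j] ← min(dist[i][j], dist[i][k] + dist[k][j]). The final matrix gives, for each (i, j), the minimum total weight of any directed path from i to j (possibly empty when i = j).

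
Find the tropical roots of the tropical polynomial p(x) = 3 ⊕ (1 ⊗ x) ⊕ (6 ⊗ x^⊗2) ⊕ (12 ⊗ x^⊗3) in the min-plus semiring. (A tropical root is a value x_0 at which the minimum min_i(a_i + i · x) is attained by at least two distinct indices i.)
Roots: {-6, -5, 2}

Each tropical root is a break point of the lower envelope of the lines y = a_i + i · x (there are 4 lines, with slopes 0, 1, ..., 3). Only the lines that attain the minimum somewhere contribute to roots; other lines are dominated. Here the surviving (envelope) indices are i = 3, i = 2, i = 1, i = 0.
Intersections between consecutive envelope lines give the roots: for adjacent envelope indices i < j the intersection is x = (a_i − a_j) / (j − i). Reading off the sorted break points: {-6, -5, 2}.
Verification: at each break x_0, at least two indices attain the minimum of min_i(a_i + i · x_0).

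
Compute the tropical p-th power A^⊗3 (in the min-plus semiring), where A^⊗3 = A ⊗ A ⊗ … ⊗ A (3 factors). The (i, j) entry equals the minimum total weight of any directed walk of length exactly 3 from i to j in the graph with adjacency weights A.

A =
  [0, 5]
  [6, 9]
A^⊗3 =
  [0, 5]
  [6, 11]

Each entry (A^⊗3)_ij equals the minimum over all length-3 walks i = v_0 → v_1 → … → v_3 = j of Σ_t A[v_t][v_{t+1}]. For example, for (i, j) = (0, 1) we minimise over 4 possible intermediate vertex sequences; the minimum is 5, attained along the walk 0 → 0 → 0 → 1.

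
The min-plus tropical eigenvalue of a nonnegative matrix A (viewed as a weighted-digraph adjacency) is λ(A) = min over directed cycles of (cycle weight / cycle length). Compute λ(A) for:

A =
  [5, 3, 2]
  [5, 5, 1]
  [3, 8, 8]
λ(A) = 7/3

Enumerate directed cycles and compute their means (weight / length). Sample:
  cycle 0 → 0: weight = 5, length = 1, mean = 5/1 ≈ 5.000
  cycle 1 → 1: weight = 5, length = 1, mean = 5/1 ≈ 5.000
  cycle 2 → 2: weight = 8, length = 1, mean = 8/1 ≈ 8.000
  cycle 0 → 1 → 0: weight = 8, length = 2, mean = 8/2 ≈ 4.000
  cycle 0 → 2 → 0: weight = 5, length = 2, mean = 5/2 ≈ 2.500
  cycle 1 → 0 → 1: weight = 8, length = 2, mean = 8/2 ≈ 4.000
Minimum mean = 2.333, attained e.g. along the cycle 0 → 1 → 2 → 0 with weight 7 and length 3. So λ(A) = 7/3 = 7/3.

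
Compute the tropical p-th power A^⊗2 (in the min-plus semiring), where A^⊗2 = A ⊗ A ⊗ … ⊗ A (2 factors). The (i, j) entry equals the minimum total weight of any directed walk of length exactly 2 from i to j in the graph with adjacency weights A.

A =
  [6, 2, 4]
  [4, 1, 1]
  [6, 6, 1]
A^⊗2 =
  [6, 3, 3]
  [5, 2, 2]
  [7, 7, 2]

Each entry (A^⊗2)_ij equals the minimum over all length-2 walks i = v_0 → v_1 → … → v_2 = j of Σ_t A[v_t][v_{t+1}]. For example, for (i, j) = (0, 2) we minimise over 3 possible intermediate vertex sequences; the minimum is 3, attained along the walk 0 → 1 → 2.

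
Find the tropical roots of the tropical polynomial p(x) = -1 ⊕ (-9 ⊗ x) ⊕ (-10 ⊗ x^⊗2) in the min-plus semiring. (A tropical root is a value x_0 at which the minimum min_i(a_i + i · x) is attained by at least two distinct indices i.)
Roots: {1, 8}

Each tropical root is a break point of the lower envelope of the lines y = a_i + i · x (there are 3 lines, with slopes 0, 1, ..., 2). Only the lines that attain the minimum somewhere contribute to roots; other lines are dominated. Here the surviving (envelope) indices are i = 2, i = 1, i = 0.
Intersections between consecutive envelope lines give the roots: for adjacent envelope indices i < j the intersection is x = (a_i − a_j) / (j − i). Reading off the sorted break points: {1, 8}.
Verification: at each break x_0, at least two indices attain the minimum of min_i(a_i + i · x_0).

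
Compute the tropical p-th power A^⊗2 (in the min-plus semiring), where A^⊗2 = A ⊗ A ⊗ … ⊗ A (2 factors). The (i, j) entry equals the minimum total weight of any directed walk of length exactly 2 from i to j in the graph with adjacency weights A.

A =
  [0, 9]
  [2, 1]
A^⊗2 =
  [0, 9]
  [2, 2]

Each entry (A^⊗2)_ij equals the minimum over all length-2 walks i = v_0 → v_1 → … → v_2 = j of Σ_t A[v_t][v_{t+1}]. For example, for (i, j) = (0, 1) we minimise over 2 possible intermediate vertex sequences; the minimum is 9, attained along the walk 0 → 0 → 1.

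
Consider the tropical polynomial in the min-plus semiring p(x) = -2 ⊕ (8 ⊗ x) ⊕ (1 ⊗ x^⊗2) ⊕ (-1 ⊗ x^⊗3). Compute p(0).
p(0) = -2

A tropical monomial a ⊗ x^⊗i evaluates to a + i · x. Evaluating each term at x = 0:
  Term 0 contributes -2 + 0 · 0 = -2
  Term 1 contributes 8 + 1 · 0 = 8
  Term 2 contributes 1 + 2 · 0 = 1
  Term 3 contributes -1 + 3 · 0 = -1
p(0) = ⊕ of these = min[-2, 8, 1, -1] = -2.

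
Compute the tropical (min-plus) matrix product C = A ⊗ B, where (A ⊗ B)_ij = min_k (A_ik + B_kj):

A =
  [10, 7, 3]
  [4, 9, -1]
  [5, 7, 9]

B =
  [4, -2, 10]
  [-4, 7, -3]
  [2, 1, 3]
A ⊗ B =
  [3, 4, 4]
  [1, 0, 2]
  [3, 3, 4]

Apply the min-plus product entry-by-entry:
  C[0][0] = min over k of (A[0][0] + B[0][0] = 10 + 4 = 14, A[0][1] + B[1][0] = 7 + -4 = 3, A[0][2] + B[2][0] = 3 + 2 = 5) = 3 (attained at k = 1)
  C[0][1] = min over k of (A[0][0] + B[0][1] = 10 + -2 = 8, A[0][1] + B[1][1] = 7 + 7 = 14, A[0][2] + B[2][1] = 3 + 1 = 4) = 4 (attained at k = 2)
  C[0][2] = min over k of (A[0][0] + B[0][2] = 10 + 10 = 20, A[0][1] + B[1][2] = 7 + -3 = 4, A[0][2] + B[2][2] = 3 + 3 = 6) = 4 (attained at k = 1)
  C[1][0] = min over k of (A[1][0] + B[0][0] = 4 + 4 = 8, A[1][1] + B[1][0] = 9 + -4 = 5, A[1][2] + B[2][0] = -1 + 2 = 1) = 1 (attained at k = 2)
  C[1][1] = min over k of (A[1][0] + B[0][1] = 4 + -2 = 2, A[1][1] + B[1][1] = 9 + 7 = 16, A[1][2] + B[2][1] = -1 + 1 = 0) = 0 (attained at k = 2)
  C[1][2] = min over k of (A[1][0] + B[0][2] = 4 + 10 = 14, A[1][1] + B[1][2] = 9 + -3 = 6, A[1][2] + B[2][2] = -1 + 3 = 2) = 2 (attained at k = 2)
  C[2][0] = min over k of (A[2][0] + B[0][0] = 5 + 4 = 9, A[2][1] + B[1][0] = 7 + -4 = 3, A[2][2] + B[2][0] = 9 + 2 = 11) = 3 (attained at k = 1)
  C[2][1] = min over k of (A[2][0] + B[0][1] = 5 + -2 = 3, A[2][1] + B[1][1] = 7 + 7 = 14, A[2][2] + B[2][1] = 9 + 1 = 10) = 3 (attained at k = 0)
  C[2][2] = min over k of (A[2][0] + B[0][2] = 5 + 10 = 15, A[2][1] + B[1][2] = 7 + -3 = 4, A[2][2] + B[2][2] = 9 + 3 = 12) = 4 (attained at k = 1)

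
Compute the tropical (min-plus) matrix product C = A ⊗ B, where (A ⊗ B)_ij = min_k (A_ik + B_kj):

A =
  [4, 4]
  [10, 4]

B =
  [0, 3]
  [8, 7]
A ⊗ B =
  [4, 7]
  [10, 11]

Apply the min-plus product entry-by-entry:
  C[0][0] = min over k of (A[0][0] + B[0][0] = 4 + 0 = 4, A[0][1] + B[1][0] = 4 + 8 = 12) = 4 (attained at k = 0)
  C[0][1] = min over k of (A[0][0] + B[0][1] = 4 + 3 = 7, A[0][1] + B[1][1] = 4 + 7 = 11) = 7 (attained at k = 0)
  C[1][0] = min over k of (A[1][0] + B[0][0] = 10 + 0 = 10, A[1][1] + B[1][0] = 4 + 8 = 12) = 10 (attained at k = 0)
  C[1][1] = min over k of (A[1][0] + B[0][1] = 10 + 3 = 13, A[1][1] + B[1][1] = 4 + 7 = 11) = 11 (attained at k = 1)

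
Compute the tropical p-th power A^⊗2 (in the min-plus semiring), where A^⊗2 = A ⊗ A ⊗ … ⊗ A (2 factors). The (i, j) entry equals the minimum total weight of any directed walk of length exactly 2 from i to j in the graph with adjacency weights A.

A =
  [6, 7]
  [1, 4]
A^⊗2 =
  [8, 11]
  [5, 8]

Each entry (A^⊗2)_ij equals the minimum over all length-2 walks i = v_0 → v_1 → … → v_2 = j of Σ_t A[v_t][v_{t+1}]. For example, for (i, j) = (0, 1) we minimise over 2 possible intermediate vertex sequences; the minimum is 11, attained along the walk 0 → 1 → 1.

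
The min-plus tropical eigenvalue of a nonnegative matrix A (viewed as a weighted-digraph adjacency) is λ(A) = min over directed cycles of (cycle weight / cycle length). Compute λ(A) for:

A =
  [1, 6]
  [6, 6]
λ(A) = 1

Enumerate directed cycles and compute their means (weight / length). Sample:
  cycle 0 → 0: weight = 1, length = 1, mean = 1/1 ≈ 1.000
  cycle 1 → 1: weight = 6, length = 1, mean = 6/1 ≈ 6.000
  cycle 0 → 1 → 0: weight = 12, length = 2, mean = 12/2 ≈ 6.000
  cycle 1 → 0 → 1: weight = 12, length = 2, mean = 12/2 ≈ 6.000
Minimum mean = 1.000, attained e.g. along the cycle 0 → 0 with weight 1 and length 1. So λ(A) = 1/1 = 1.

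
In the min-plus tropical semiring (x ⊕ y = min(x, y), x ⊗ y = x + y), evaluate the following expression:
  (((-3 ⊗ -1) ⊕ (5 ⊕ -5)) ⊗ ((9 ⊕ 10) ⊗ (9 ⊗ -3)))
(((-3 ⊗ -1) ⊕ (5 ⊕ -5)) ⊗ ((9 ⊕ 10) ⊗ (9 ⊗ -3))) = 10

Expand innermost to outermost. Recall ⊕ takes the minimum of its arguments and ⊗ takes their sum. Working out the expression (((-3 ⊗ -1) ⊕ (5 ⊕ -5)) ⊗ ((9 ⊕ 10) ⊗ (9 ⊗ -3))) gives 10.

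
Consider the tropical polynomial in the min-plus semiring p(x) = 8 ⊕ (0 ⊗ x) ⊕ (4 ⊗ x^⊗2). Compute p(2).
p(2) = 2

A tropical monomial a ⊗ x^⊗i evaluates to a + i · x. Evaluating each term at x = 2:
  Term 0 contributes 8 + 0 · 2 = 8
  Term 1 contributes 0 + 1 · 2 = 2
  Term 2 contributes 4 + 2 · 2 = 8
p(2) = ⊕ of these = min[8, 2, 8] = 2.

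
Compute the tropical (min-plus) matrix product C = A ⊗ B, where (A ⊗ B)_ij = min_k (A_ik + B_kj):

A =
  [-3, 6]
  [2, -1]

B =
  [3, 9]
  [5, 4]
A ⊗ B =
  [0, 6]
  [4, 3]

Apply the min-plus product entry-by-entry:
  C[0][0] = min over k of (A[0][0] + B[0][0] = -3 + 3 = 0, A[0][1] + B[1][0] = 6 + 5 = 11) = 0 (attained at k = 0)
  C[0][1] = min over k of (A[0][0] + B[0][1] = -3 + 9 = 6, A[0][1] + B[1][1] = 6 + 4 = 10) = 6 (attained at k = 0)
  C[1][0] = min over k of (A[1][0] + B[0][0] = 2 + 3 = 5, A[1][1] + B[1][0] = -1 + 5 = 4) = 4 (attained at k = 1)
  C[1][1] = min over k of (A[1][0] + B[0][1] = 2 + 9 = 11, A[1][1] + B[1][1] = -1 + 4 = 3) = 3 (attained at k = 1)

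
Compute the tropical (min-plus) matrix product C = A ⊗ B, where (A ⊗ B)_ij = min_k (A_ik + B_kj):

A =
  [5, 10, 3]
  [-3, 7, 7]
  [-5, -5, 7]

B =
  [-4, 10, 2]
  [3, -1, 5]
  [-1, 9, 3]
A ⊗ B =
  [1, 9, 6]
  [-7, 6, -1]
  [-9, -6, -3]

Apply the min-plus product entry-by-entry:
  C[0][0] = min over k of (A[0][0] + B[0][0] = 5 + -4 = 1, A[0][1] + B[1][0] = 10 + 3 = 13, A[0][2] + B[2][0] = 3 + -1 = 2) = 1 (attained at k = 0)
  C[0][1] = min over k of (A[0][0] + B[0][1] = 5 + 10 = 15, A[0][1] + B[1][1] = 10 + -1 = 9, A[0][2] + B[2][1] = 3 + 9 = 12) = 9 (attained at k = 1)
  C[0][2] = min over k of (A[0][0] + B[0][2] = 5 + 2 = 7, A[0][1] + B[1][2] = 10 + 5 = 15, A[0][2] + B[2][2] = 3 + 3 = 6) = 6 (attained at k = 2)
  C[1][0] = min over k of (A[1][0] + B[0][0] = -3 + -4 = -7, A[1][1] + B[1][0] = 7 + 3 = 10, A[1][2] + B[2][0] = 7 + -1 = 6) = -7 (attained at k = 0)
  C[1][1] = min over k of (A[1][0] + B[0][1] = -3 + 10 = 7, A[1][1] + B[1][1] = 7 + -1 = 6, A[1][2] + B[2][1] = 7 + 9 = 16) = 6 (attained at k = 1)
  C[1][2] = min over k of (A[1][0] + B[0][2] = -3 + 2 = -1, A[1][1] + B[1][2] = 7 + 5 = 12, A[1][2] + B[2][2] = 7 + 3 = 10) = -1 (attained at k = 0)
  C[2][0] = min over k of (A[2][0] + B[0][0] = -5 + -4 = -9, A[2][1] + B[1][0] = -5 + 3 = -2, A[2][2] + B[2][0] = 7 + -1 = 6) = -9 (attained at k = 0)
  C[2][1] = min over k of (A[2][0] + B[0][1] = -5 + 10 = 5, A[2][1] + B[1][1] = -5 + -1 = -6, A[2][2] + B[2][1] = 7 + 9 = 16) = -6 (attained at k = 1)
  C[2][2] = min over k of (A[2][0] + B[0][2] = -5 + 2 = -3, A[2][1] + B[1][2] = -5 + 5 = 0, A[2][2] + B[2][2] = 7 + 3 = 10) = -3 (attained at k = 0)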